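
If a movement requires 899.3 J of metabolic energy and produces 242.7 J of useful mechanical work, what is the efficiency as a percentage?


eta = (W_mech / E_meta) * 100
eta = (242.7 / 899.3) * 100
ratio = 0.2699
eta = 26.9877


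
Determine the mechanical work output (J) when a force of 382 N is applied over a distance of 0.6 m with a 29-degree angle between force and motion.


W = F * d * cos(theta)
theta = 29 deg = 0.5061 rad
cos(theta) = 0.8746
W = 382 * 0.6 * 0.8746
W = 200.4628


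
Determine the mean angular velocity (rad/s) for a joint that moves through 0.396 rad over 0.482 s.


omega = delta_theta / delta_t
omega = 0.396 / 0.482
omega = 0.8216


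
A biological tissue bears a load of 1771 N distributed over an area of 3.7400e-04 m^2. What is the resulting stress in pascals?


stress = F / A
stress = 1771 / 3.7400e-04
stress = 4.7353e+06


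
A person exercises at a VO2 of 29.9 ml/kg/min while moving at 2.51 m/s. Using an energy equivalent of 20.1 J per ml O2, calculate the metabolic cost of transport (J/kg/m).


Power per kg = VO2 * 20.1 / 60
Power per kg = 29.9 * 20.1 / 60 = 10.0165 W/kg
Cost = power_per_kg / speed
Cost = 10.0165 / 2.51
Cost = 3.9906


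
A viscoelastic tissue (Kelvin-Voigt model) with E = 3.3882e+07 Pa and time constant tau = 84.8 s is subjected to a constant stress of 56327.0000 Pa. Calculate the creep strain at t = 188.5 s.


epsilon(t) = (sigma/E) * (1 - exp(-t/tau))
sigma/E = 56327.0000 / 3.3882e+07 = 0.0017
exp(-t/tau) = exp(-188.5 / 84.8) = 0.1083
epsilon = 0.0017 * (1 - 0.1083)
epsilon = 0.0015


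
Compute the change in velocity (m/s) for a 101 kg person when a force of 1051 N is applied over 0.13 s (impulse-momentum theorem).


J = F * dt = 1051 * 0.13 = 136.6300 N*s
delta_v = J / m
delta_v = 136.6300 / 101
delta_v = 1.3528


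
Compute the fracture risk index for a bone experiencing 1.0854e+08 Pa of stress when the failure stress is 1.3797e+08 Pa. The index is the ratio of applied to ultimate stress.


FRI = applied / ultimate
FRI = 1.0854e+08 / 1.3797e+08
FRI = 0.7867


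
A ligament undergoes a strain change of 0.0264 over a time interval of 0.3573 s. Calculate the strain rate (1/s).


strain_rate = delta_strain / delta_t
strain_rate = 0.0264 / 0.3573
strain_rate = 0.0739


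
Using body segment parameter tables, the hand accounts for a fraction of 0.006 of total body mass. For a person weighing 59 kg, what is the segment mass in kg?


m_segment = body_mass * fraction
m_segment = 59 * 0.006
m_segment = 0.3540


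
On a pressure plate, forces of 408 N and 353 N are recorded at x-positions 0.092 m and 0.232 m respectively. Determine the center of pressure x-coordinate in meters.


COP_x = (F1*x1 + F2*x2) / (F1 + F2)
COP_x = (408*0.092 + 353*0.232) / (408 + 353)
Numerator = 119.4320
Denominator = 761
COP_x = 0.1569


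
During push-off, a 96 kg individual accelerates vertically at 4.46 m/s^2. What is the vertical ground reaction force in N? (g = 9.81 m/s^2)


GRF = m * (g + a)
GRF = 96 * (9.81 + 4.46)
GRF = 96 * 14.2700
GRF = 1369.9200


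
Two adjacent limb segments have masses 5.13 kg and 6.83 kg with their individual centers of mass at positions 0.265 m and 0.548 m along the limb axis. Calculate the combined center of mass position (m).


COM = (m1*x1 + m2*x2) / (m1 + m2)
COM = (5.13*0.265 + 6.83*0.548) / (5.13 + 6.83)
Numerator = 5.1023
Denominator = 11.9600
COM = 0.4266


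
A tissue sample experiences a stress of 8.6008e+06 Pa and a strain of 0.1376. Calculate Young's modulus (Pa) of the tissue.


E = stress / strain
E = 8.6008e+06 / 0.1376
E = 6.2506e+07


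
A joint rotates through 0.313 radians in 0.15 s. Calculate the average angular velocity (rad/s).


omega = delta_theta / delta_t
omega = 0.313 / 0.15
omega = 2.0867


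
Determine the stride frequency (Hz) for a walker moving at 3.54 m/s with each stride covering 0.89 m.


f = v / stride_length
f = 3.54 / 0.89
f = 3.9775


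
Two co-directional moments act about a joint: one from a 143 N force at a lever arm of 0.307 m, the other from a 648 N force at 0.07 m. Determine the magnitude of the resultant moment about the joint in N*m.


M = F1 * d1 + F2 * d2
M = 143 * 0.307 + 648 * 0.07
M = 43.9010 + 45.3600
M = 89.2610


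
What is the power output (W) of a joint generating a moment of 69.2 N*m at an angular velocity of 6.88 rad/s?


P = M * omega
P = 69.2 * 6.88
P = 476.0960


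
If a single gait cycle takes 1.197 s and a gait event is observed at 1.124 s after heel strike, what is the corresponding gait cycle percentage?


pct = (event_time / cycle_time) * 100
pct = (1.124 / 1.197) * 100
ratio = 0.9390
pct = 93.9014


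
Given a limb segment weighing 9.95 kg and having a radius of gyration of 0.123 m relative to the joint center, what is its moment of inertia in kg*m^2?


I = m * k^2
I = 9.95 * 0.123^2
k^2 = 0.0151
I = 0.1505


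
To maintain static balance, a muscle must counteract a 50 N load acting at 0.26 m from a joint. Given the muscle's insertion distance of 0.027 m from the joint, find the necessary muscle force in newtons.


F_muscle = W * d_load / d_muscle
F_muscle = 50 * 0.26 / 0.027
Numerator = 13.0000
F_muscle = 481.4815


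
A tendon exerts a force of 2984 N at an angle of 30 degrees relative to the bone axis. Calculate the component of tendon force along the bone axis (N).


F_eff = F_tendon * cos(theta)
theta = 30 deg = 0.5236 rad
cos(theta) = 0.8660
F_eff = 2984 * 0.8660
F_eff = 2584.2198


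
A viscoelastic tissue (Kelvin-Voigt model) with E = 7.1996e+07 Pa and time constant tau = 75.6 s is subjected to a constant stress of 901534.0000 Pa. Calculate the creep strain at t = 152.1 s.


epsilon(t) = (sigma/E) * (1 - exp(-t/tau))
sigma/E = 901534.0000 / 7.1996e+07 = 0.0125
exp(-t/tau) = exp(-152.1 / 75.6) = 0.1337
epsilon = 0.0125 * (1 - 0.1337)
epsilon = 0.0108


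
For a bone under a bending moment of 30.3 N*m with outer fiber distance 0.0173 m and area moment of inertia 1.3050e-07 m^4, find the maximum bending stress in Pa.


sigma = M * c / I
sigma = 30.3 * 0.0173 / 1.3050e-07
M * c = 0.5242
sigma = 4.0168e+06


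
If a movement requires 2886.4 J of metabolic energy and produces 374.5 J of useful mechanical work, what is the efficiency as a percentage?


eta = (W_mech / E_meta) * 100
eta = (374.5 / 2886.4) * 100
ratio = 0.1297
eta = 12.9746


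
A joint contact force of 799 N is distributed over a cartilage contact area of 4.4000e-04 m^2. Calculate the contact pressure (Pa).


P = F / A
P = 799 / 4.4000e-04
P = 1.8159e+06


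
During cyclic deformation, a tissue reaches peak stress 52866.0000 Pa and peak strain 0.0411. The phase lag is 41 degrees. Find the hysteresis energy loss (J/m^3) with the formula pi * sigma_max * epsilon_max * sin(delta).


E_loss = pi * sigma_max * epsilon_max * sin(delta)
delta = 41 deg = 0.7156 rad
sin(delta) = 0.6561
E_loss = pi * 52866.0000 * 0.0411 * 0.6561
E_loss = 4478.2781


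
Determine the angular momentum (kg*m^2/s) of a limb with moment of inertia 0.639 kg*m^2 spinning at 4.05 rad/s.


L = I * omega
L = 0.639 * 4.05
L = 2.5879


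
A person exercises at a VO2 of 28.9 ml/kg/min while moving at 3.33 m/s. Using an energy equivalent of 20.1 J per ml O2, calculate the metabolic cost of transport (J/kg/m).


Power per kg = VO2 * 20.1 / 60
Power per kg = 28.9 * 20.1 / 60 = 9.6815 W/kg
Cost = power_per_kg / speed
Cost = 9.6815 / 3.33
Cost = 2.9074


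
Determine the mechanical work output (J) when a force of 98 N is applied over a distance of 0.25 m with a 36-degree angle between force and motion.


W = F * d * cos(theta)
theta = 36 deg = 0.6283 rad
cos(theta) = 0.8090
W = 98 * 0.25 * 0.8090
W = 19.8209


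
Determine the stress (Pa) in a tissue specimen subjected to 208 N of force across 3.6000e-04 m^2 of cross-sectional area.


stress = F / A
stress = 208 / 3.6000e-04
stress = 577777.7778


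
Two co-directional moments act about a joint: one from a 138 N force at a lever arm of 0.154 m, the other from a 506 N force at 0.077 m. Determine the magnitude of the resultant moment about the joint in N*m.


M = F1 * d1 + F2 * d2
M = 138 * 0.154 + 506 * 0.077
M = 21.2520 + 38.9620
M = 60.2140


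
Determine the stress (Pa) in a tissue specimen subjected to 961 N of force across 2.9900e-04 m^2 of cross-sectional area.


stress = F / A
stress = 961 / 2.9900e-04
stress = 3.2140e+06


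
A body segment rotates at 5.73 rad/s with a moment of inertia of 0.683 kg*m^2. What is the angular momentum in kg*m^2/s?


L = I * omega
L = 0.683 * 5.73
L = 3.9136


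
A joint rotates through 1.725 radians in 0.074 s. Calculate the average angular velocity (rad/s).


omega = delta_theta / delta_t
omega = 1.725 / 0.074
omega = 23.3108


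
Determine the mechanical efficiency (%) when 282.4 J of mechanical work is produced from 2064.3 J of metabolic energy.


eta = (W_mech / E_meta) * 100
eta = (282.4 / 2064.3) * 100
ratio = 0.1368
eta = 13.6802


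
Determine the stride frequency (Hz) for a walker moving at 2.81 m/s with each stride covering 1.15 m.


f = v / stride_length
f = 2.81 / 1.15
f = 2.4435


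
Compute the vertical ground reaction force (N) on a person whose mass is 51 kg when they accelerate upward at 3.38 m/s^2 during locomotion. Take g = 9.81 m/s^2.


GRF = m * (g + a)
GRF = 51 * (9.81 + 3.38)
GRF = 51 * 13.1900
GRF = 672.6900


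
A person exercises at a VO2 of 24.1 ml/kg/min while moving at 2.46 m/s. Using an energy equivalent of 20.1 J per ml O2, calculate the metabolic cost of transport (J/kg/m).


Power per kg = VO2 * 20.1 / 60
Power per kg = 24.1 * 20.1 / 60 = 8.0735 W/kg
Cost = power_per_kg / speed
Cost = 8.0735 / 2.46
Cost = 3.2819


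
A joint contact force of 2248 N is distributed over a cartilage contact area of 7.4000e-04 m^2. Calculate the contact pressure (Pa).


P = F / A
P = 2248 / 7.4000e-04
P = 3.0378e+06


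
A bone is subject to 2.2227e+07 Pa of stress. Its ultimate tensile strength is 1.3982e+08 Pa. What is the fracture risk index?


FRI = applied / ultimate
FRI = 2.2227e+07 / 1.3982e+08
FRI = 0.1590


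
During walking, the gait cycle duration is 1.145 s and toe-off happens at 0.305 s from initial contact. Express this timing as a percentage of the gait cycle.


pct = (event_time / cycle_time) * 100
pct = (0.305 / 1.145) * 100
ratio = 0.2664
pct = 26.6376


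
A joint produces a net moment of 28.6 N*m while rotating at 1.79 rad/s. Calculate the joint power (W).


P = M * omega
P = 28.6 * 1.79
P = 51.1940


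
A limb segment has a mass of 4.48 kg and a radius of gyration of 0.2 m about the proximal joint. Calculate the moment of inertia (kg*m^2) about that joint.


I = m * k^2
I = 4.48 * 0.2^2
k^2 = 0.0400
I = 0.1792


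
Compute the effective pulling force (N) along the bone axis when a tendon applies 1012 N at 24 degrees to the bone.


F_eff = F_tendon * cos(theta)
theta = 24 deg = 0.4189 rad
cos(theta) = 0.9135
F_eff = 1012 * 0.9135
F_eff = 924.5080


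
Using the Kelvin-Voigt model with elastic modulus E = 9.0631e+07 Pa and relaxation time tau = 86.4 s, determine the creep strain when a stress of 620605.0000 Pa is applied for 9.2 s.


epsilon(t) = (sigma/E) * (1 - exp(-t/tau))
sigma/E = 620605.0000 / 9.0631e+07 = 0.0068
exp(-t/tau) = exp(-9.2 / 86.4) = 0.8990
epsilon = 0.0068 * (1 - 0.8990)
epsilon = 6.9166e-04


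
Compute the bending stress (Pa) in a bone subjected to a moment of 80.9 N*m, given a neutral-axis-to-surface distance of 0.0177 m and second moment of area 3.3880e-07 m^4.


sigma = M * c / I
sigma = 80.9 * 0.0177 / 3.3880e-07
M * c = 1.4319
sigma = 4.2265e+06


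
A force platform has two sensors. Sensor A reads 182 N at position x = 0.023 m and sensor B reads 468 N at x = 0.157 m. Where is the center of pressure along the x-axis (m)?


COP_x = (F1*x1 + F2*x2) / (F1 + F2)
COP_x = (182*0.023 + 468*0.157) / (182 + 468)
Numerator = 77.6620
Denominator = 650
COP_x = 0.1195


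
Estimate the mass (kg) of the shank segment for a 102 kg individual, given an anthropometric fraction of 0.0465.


m_segment = body_mass * fraction
m_segment = 102 * 0.0465
m_segment = 4.7430


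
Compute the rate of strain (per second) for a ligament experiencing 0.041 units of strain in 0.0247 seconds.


strain_rate = delta_strain / delta_t
strain_rate = 0.041 / 0.0247
strain_rate = 1.6599


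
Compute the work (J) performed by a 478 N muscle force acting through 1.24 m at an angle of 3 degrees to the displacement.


W = F * d * cos(theta)
theta = 3 deg = 0.0524 rad
cos(theta) = 0.9986
W = 478 * 1.24 * 0.9986
W = 591.9077


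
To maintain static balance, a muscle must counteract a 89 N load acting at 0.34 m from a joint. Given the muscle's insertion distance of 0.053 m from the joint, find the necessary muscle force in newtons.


F_muscle = W * d_load / d_muscle
F_muscle = 89 * 0.34 / 0.053
Numerator = 30.2600
F_muscle = 570.9434


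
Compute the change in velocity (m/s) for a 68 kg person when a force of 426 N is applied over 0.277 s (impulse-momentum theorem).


J = F * dt = 426 * 0.277 = 118.0020 N*s
delta_v = J / m
delta_v = 118.0020 / 68
delta_v = 1.7353


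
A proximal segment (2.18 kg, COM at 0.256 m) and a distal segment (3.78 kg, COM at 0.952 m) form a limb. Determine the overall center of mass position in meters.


COM = (m1*x1 + m2*x2) / (m1 + m2)
COM = (2.18*0.256 + 3.78*0.952) / (2.18 + 3.78)
Numerator = 4.1566
Denominator = 5.9600
COM = 0.6974


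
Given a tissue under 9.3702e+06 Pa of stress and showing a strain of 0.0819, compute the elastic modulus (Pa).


E = stress / strain
E = 9.3702e+06 / 0.0819
E = 1.1441e+08


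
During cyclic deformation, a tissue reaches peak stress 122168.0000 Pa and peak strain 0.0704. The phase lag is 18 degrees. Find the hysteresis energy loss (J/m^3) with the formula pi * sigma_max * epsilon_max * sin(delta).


E_loss = pi * sigma_max * epsilon_max * sin(delta)
delta = 18 deg = 0.3142 rad
sin(delta) = 0.3090
E_loss = pi * 122168.0000 * 0.0704 * 0.3090
E_loss = 8349.5364


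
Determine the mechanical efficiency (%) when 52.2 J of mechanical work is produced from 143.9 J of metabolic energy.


eta = (W_mech / E_meta) * 100
eta = (52.2 / 143.9) * 100
ratio = 0.3628
eta = 36.2752


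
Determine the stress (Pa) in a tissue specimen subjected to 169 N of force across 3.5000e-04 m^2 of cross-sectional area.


stress = F / A
stress = 169 / 3.5000e-04
stress = 482857.1429


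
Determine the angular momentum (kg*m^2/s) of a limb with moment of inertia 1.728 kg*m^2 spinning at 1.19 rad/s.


L = I * omega
L = 1.728 * 1.19
L = 2.0563


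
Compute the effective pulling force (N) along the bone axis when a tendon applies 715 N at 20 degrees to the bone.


F_eff = F_tendon * cos(theta)
theta = 20 deg = 0.3491 rad
cos(theta) = 0.9397
F_eff = 715 * 0.9397
F_eff = 671.8802


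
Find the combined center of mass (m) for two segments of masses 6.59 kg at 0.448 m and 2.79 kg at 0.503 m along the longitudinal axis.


COM = (m1*x1 + m2*x2) / (m1 + m2)
COM = (6.59*0.448 + 2.79*0.503) / (6.59 + 2.79)
Numerator = 4.3557
Denominator = 9.3800
COM = 0.4644


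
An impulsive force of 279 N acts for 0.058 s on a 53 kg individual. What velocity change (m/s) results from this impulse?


J = F * dt = 279 * 0.058 = 16.1820 N*s
delta_v = J / m
delta_v = 16.1820 / 53
delta_v = 0.3053


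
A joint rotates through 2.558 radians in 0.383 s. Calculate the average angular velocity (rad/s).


omega = delta_theta / delta_t
omega = 2.558 / 0.383
omega = 6.6789


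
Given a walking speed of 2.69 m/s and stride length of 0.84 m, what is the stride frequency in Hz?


f = v / stride_length
f = 2.69 / 0.84
f = 3.2024


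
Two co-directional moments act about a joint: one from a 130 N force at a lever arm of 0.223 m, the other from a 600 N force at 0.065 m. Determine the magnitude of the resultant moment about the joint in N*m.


M = F1 * d1 + F2 * d2
M = 130 * 0.223 + 600 * 0.065
M = 28.9900 + 39.0000
M = 67.9900


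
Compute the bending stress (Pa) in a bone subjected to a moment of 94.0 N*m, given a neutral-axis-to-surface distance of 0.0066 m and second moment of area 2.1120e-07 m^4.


sigma = M * c / I
sigma = 94.0 * 0.0066 / 2.1120e-07
M * c = 0.6204
sigma = 2.9375e+06


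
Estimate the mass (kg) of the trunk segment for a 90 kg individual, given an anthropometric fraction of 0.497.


m_segment = body_mass * fraction
m_segment = 90 * 0.497
m_segment = 44.7300


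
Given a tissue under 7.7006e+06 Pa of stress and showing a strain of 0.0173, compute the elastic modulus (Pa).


E = stress / strain
E = 7.7006e+06 / 0.0173
E = 4.4512e+08


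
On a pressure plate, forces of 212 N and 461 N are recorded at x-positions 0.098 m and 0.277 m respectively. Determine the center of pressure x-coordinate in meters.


COP_x = (F1*x1 + F2*x2) / (F1 + F2)
COP_x = (212*0.098 + 461*0.277) / (212 + 461)
Numerator = 148.4730
Denominator = 673
COP_x = 0.2206


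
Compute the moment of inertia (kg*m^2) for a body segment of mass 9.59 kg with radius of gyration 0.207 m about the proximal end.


I = m * k^2
I = 9.59 * 0.207^2
k^2 = 0.0428
I = 0.4109


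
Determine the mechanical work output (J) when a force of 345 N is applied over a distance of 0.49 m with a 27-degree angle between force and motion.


W = F * d * cos(theta)
theta = 27 deg = 0.4712 rad
cos(theta) = 0.8910
W = 345 * 0.49 * 0.8910
W = 150.6247


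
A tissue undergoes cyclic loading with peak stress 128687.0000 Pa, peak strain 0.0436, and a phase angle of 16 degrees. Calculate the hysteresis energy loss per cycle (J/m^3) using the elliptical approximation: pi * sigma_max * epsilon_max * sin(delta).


E_loss = pi * sigma_max * epsilon_max * sin(delta)
delta = 16 deg = 0.2793 rad
sin(delta) = 0.2756
E_loss = pi * 128687.0000 * 0.0436 * 0.2756
E_loss = 4858.5773


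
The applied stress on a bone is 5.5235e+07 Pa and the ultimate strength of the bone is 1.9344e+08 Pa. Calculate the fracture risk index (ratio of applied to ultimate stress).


FRI = applied / ultimate
FRI = 5.5235e+07 / 1.9344e+08
FRI = 0.2855


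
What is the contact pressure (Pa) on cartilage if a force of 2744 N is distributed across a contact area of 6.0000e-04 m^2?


P = F / A
P = 2744 / 6.0000e-04
P = 4.5733e+06


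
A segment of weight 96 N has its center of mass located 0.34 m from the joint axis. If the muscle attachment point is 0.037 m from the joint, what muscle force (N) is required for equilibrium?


F_muscle = W * d_load / d_muscle
F_muscle = 96 * 0.34 / 0.037
Numerator = 32.6400
F_muscle = 882.1622


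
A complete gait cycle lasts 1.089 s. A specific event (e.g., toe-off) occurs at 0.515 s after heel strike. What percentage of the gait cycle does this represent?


pct = (event_time / cycle_time) * 100
pct = (0.515 / 1.089) * 100
ratio = 0.4729
pct = 47.2911


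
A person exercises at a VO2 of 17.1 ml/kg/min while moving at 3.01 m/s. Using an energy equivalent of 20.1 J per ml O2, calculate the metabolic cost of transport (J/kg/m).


Power per kg = VO2 * 20.1 / 60
Power per kg = 17.1 * 20.1 / 60 = 5.7285 W/kg
Cost = power_per_kg / speed
Cost = 5.7285 / 3.01
Cost = 1.9032


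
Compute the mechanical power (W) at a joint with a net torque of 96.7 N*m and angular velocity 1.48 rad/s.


P = M * omega
P = 96.7 * 1.48
P = 143.1160


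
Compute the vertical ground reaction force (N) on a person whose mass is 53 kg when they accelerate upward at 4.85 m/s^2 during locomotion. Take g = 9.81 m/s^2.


GRF = m * (g + a)
GRF = 53 * (9.81 + 4.85)
GRF = 53 * 14.6600
GRF = 776.9800


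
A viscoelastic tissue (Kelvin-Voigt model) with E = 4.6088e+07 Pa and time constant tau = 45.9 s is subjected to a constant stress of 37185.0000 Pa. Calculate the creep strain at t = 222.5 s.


epsilon(t) = (sigma/E) * (1 - exp(-t/tau))
sigma/E = 37185.0000 / 4.6088e+07 = 8.0683e-04
exp(-t/tau) = exp(-222.5 / 45.9) = 0.0078
epsilon = 8.0683e-04 * (1 - 0.0078)
epsilon = 8.0049e-04


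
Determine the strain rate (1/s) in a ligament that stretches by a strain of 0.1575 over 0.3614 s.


strain_rate = delta_strain / delta_t
strain_rate = 0.1575 / 0.3614
strain_rate = 0.4358


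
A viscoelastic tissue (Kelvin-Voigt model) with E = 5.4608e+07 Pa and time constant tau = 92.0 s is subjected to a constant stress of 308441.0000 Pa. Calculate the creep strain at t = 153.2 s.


epsilon(t) = (sigma/E) * (1 - exp(-t/tau))
sigma/E = 308441.0000 / 5.4608e+07 = 0.0056
exp(-t/tau) = exp(-153.2 / 92.0) = 0.1891
epsilon = 0.0056 * (1 - 0.1891)
epsilon = 0.0046


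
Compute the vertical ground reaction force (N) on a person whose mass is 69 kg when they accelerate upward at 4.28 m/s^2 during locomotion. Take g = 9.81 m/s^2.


GRF = m * (g + a)
GRF = 69 * (9.81 + 4.28)
GRF = 69 * 14.0900
GRF = 972.2100


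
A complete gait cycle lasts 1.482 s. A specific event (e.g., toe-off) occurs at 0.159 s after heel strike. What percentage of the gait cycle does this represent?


pct = (event_time / cycle_time) * 100
pct = (0.159 / 1.482) * 100
ratio = 0.1073
pct = 10.7287


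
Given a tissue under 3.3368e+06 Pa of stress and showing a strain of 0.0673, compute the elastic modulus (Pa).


E = stress / strain
E = 3.3368e+06 / 0.0673
E = 4.9581e+07


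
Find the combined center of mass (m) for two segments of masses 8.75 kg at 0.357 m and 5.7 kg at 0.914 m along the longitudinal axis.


COM = (m1*x1 + m2*x2) / (m1 + m2)
COM = (8.75*0.357 + 5.7*0.914) / (8.75 + 5.7)
Numerator = 8.3336
Denominator = 14.4500
COM = 0.5767


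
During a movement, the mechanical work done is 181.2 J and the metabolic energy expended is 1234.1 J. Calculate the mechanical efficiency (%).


eta = (W_mech / E_meta) * 100
eta = (181.2 / 1234.1) * 100
ratio = 0.1468
eta = 14.6828


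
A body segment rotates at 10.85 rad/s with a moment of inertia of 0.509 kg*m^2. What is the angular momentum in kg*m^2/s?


L = I * omega
L = 0.509 * 10.85
L = 5.5226


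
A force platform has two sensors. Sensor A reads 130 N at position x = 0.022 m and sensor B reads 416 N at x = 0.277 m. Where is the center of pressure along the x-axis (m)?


COP_x = (F1*x1 + F2*x2) / (F1 + F2)
COP_x = (130*0.022 + 416*0.277) / (130 + 416)
Numerator = 118.0920
Denominator = 546
COP_x = 0.2163


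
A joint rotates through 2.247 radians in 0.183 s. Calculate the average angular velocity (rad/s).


omega = delta_theta / delta_t
omega = 2.247 / 0.183
omega = 12.2787


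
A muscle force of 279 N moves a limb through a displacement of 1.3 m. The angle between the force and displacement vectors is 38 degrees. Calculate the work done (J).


W = F * d * cos(theta)
theta = 38 deg = 0.6632 rad
cos(theta) = 0.7880
W = 279 * 1.3 * 0.7880
W = 285.8115


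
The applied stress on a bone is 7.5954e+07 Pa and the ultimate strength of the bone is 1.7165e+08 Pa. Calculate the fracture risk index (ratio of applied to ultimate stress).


FRI = applied / ultimate
FRI = 7.5954e+07 / 1.7165e+08
FRI = 0.4425


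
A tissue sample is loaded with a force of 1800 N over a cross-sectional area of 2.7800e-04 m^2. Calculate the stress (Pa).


stress = F / A
stress = 1800 / 2.7800e-04
stress = 6.4748e+06


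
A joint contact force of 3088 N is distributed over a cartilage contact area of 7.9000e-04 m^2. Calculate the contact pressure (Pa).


P = F / A
P = 3088 / 7.9000e-04
P = 3.9089e+06


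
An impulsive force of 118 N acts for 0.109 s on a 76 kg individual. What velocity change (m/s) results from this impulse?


J = F * dt = 118 * 0.109 = 12.8620 N*s
delta_v = J / m
delta_v = 12.8620 / 76
delta_v = 0.1692


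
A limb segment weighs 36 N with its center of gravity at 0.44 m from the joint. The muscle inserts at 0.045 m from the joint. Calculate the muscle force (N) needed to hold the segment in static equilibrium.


F_muscle = W * d_load / d_muscle
F_muscle = 36 * 0.44 / 0.045
Numerator = 15.8400
F_muscle = 352.0000


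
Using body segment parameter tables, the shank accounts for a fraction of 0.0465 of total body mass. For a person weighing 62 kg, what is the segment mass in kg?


m_segment = body_mass * fraction
m_segment = 62 * 0.0465
m_segment = 2.8830


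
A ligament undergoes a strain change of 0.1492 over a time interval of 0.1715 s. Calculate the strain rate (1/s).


strain_rate = delta_strain / delta_t
strain_rate = 0.1492 / 0.1715
strain_rate = 0.8700


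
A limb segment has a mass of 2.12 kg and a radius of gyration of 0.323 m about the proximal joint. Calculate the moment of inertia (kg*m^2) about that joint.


I = m * k^2
I = 2.12 * 0.323^2
k^2 = 0.1043
I = 0.2212


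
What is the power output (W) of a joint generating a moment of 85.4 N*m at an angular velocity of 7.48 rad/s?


P = M * omega
P = 85.4 * 7.48
P = 638.7920


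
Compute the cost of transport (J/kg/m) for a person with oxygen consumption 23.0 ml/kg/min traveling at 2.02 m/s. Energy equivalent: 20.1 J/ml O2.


Power per kg = VO2 * 20.1 / 60
Power per kg = 23.0 * 20.1 / 60 = 7.7050 W/kg
Cost = power_per_kg / speed
Cost = 7.7050 / 2.02
Cost = 3.8144


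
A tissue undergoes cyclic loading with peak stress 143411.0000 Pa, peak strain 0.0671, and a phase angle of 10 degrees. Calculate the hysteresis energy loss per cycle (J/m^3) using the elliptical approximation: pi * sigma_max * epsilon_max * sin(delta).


E_loss = pi * sigma_max * epsilon_max * sin(delta)
delta = 10 deg = 0.1745 rad
sin(delta) = 0.1736
E_loss = pi * 143411.0000 * 0.0671 * 0.1736
E_loss = 5249.5864


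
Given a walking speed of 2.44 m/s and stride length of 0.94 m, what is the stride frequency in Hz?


f = v / stride_length
f = 2.44 / 0.94
f = 2.5957


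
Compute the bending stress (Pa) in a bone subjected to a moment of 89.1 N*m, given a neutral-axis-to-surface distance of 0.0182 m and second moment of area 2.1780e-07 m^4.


sigma = M * c / I
sigma = 89.1 * 0.0182 / 2.1780e-07
M * c = 1.6216
sigma = 7.4455e+06


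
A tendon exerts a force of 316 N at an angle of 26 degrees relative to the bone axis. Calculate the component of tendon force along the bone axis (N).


F_eff = F_tendon * cos(theta)
theta = 26 deg = 0.4538 rad
cos(theta) = 0.8988
F_eff = 316 * 0.8988
F_eff = 284.0189


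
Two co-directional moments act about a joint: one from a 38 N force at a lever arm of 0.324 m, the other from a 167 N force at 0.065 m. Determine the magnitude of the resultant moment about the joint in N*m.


M = F1 * d1 + F2 * d2
M = 38 * 0.324 + 167 * 0.065
M = 12.3120 + 10.8550
M = 23.1670


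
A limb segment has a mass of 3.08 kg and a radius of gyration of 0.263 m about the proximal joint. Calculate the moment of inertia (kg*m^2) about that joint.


I = m * k^2
I = 3.08 * 0.263^2
k^2 = 0.0692
I = 0.2130


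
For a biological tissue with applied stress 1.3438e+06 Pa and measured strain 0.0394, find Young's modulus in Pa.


E = stress / strain
E = 1.3438e+06 / 0.0394
E = 3.4107e+07


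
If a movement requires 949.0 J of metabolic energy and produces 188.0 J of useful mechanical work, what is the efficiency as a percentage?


eta = (W_mech / E_meta) * 100
eta = (188.0 / 949.0) * 100
ratio = 0.1981
eta = 19.8103


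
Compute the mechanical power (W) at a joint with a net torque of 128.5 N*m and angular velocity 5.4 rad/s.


P = M * omega
P = 128.5 * 5.4
P = 693.9000


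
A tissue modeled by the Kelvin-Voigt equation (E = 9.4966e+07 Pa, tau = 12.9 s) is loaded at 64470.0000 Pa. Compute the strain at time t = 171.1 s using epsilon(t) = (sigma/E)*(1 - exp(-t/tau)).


epsilon(t) = (sigma/E) * (1 - exp(-t/tau))
sigma/E = 64470.0000 / 9.4966e+07 = 6.7887e-04
exp(-t/tau) = exp(-171.1 / 12.9) = 1.7366e-06
epsilon = 6.7887e-04 * (1 - 1.7366e-06)
epsilon = 6.7887e-04


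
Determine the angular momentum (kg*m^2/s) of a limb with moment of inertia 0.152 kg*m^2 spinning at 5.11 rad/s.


L = I * omega
L = 0.152 * 5.11
L = 0.7767


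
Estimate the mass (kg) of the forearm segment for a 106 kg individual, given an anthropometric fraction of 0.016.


m_segment = body_mass * fraction
m_segment = 106 * 0.016
m_segment = 1.6960


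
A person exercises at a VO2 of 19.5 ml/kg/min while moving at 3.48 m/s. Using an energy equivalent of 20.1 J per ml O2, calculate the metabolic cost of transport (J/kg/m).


Power per kg = VO2 * 20.1 / 60
Power per kg = 19.5 * 20.1 / 60 = 6.5325 W/kg
Cost = power_per_kg / speed
Cost = 6.5325 / 3.48
Cost = 1.8772


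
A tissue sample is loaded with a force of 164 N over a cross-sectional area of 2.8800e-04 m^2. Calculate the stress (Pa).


stress = F / A
stress = 164 / 2.8800e-04
stress = 569444.4444


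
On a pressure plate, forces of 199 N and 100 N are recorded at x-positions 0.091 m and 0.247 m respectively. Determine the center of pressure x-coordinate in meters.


COP_x = (F1*x1 + F2*x2) / (F1 + F2)
COP_x = (199*0.091 + 100*0.247) / (199 + 100)
Numerator = 42.8090
Denominator = 299
COP_x = 0.1432


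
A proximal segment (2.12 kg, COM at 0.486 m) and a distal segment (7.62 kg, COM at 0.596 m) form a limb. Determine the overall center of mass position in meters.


COM = (m1*x1 + m2*x2) / (m1 + m2)
COM = (2.12*0.486 + 7.62*0.596) / (2.12 + 7.62)
Numerator = 5.5718
Denominator = 9.7400
COM = 0.5721


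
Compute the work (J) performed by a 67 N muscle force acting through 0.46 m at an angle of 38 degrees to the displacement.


W = F * d * cos(theta)
theta = 38 deg = 0.6632 rad
cos(theta) = 0.7880
W = 67 * 0.46 * 0.7880
W = 24.2865


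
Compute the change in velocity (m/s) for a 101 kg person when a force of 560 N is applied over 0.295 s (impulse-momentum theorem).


J = F * dt = 560 * 0.295 = 165.2000 N*s
delta_v = J / m
delta_v = 165.2000 / 101
delta_v = 1.6356


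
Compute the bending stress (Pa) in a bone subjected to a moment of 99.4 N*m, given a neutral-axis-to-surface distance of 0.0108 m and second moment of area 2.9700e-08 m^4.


sigma = M * c / I
sigma = 99.4 * 0.0108 / 2.9700e-08
M * c = 1.0735
sigma = 3.6145e+07


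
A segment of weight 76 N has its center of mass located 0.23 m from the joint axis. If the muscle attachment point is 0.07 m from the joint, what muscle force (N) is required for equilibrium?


F_muscle = W * d_load / d_muscle
F_muscle = 76 * 0.23 / 0.07
Numerator = 17.4800
F_muscle = 249.7143


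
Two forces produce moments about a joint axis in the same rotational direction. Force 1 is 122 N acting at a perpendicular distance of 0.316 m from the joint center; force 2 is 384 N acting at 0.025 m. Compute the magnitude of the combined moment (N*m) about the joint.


M = F1 * d1 + F2 * d2
M = 122 * 0.316 + 384 * 0.025
M = 38.5520 + 9.6000
M = 48.1520


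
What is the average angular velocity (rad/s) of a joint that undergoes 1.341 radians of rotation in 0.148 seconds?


omega = delta_theta / delta_t
omega = 1.341 / 0.148
omega = 9.0608


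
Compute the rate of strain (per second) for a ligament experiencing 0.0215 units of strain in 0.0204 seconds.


strain_rate = delta_strain / delta_t
strain_rate = 0.0215 / 0.0204
strain_rate = 1.0539


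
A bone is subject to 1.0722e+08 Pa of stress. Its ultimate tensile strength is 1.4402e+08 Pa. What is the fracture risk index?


FRI = applied / ultimate
FRI = 1.0722e+08 / 1.4402e+08
FRI = 0.7445


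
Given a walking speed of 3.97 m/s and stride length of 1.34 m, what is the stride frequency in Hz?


f = v / stride_length
f = 3.97 / 1.34
f = 2.9627


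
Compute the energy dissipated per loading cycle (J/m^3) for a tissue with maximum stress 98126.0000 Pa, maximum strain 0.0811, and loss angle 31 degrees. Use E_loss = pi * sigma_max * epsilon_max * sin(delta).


E_loss = pi * sigma_max * epsilon_max * sin(delta)
delta = 31 deg = 0.5411 rad
sin(delta) = 0.5150
E_loss = pi * 98126.0000 * 0.0811 * 0.5150
E_loss = 12876.3911


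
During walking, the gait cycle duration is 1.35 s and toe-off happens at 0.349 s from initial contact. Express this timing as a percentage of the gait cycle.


pct = (event_time / cycle_time) * 100
pct = (0.349 / 1.35) * 100
ratio = 0.2585
pct = 25.8519


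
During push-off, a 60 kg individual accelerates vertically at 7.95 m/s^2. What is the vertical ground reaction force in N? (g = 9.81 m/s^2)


GRF = m * (g + a)
GRF = 60 * (9.81 + 7.95)
GRF = 60 * 17.7600
GRF = 1065.6000


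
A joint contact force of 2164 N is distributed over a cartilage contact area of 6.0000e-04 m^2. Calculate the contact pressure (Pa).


P = F / A
P = 2164 / 6.0000e-04
P = 3.6067e+06


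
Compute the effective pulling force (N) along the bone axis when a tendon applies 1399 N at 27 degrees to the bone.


F_eff = F_tendon * cos(theta)
theta = 27 deg = 0.4712 rad
cos(theta) = 0.8910
F_eff = 1399 * 0.8910
F_eff = 1246.5181


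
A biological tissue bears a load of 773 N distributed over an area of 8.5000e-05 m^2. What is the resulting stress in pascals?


stress = F / A
stress = 773 / 8.5000e-05
stress = 9.0941e+06


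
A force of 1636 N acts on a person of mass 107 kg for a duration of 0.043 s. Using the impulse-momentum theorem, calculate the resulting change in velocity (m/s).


J = F * dt = 1636 * 0.043 = 70.3480 N*s
delta_v = J / m
delta_v = 70.3480 / 107
delta_v = 0.6575


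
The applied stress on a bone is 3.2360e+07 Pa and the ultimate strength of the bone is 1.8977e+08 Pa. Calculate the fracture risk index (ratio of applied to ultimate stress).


FRI = applied / ultimate
FRI = 3.2360e+07 / 1.8977e+08
FRI = 0.1705


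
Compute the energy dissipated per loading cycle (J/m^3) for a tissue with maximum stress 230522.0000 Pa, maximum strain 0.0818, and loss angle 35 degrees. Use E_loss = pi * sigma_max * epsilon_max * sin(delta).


E_loss = pi * sigma_max * epsilon_max * sin(delta)
delta = 35 deg = 0.6109 rad
sin(delta) = 0.5736
E_loss = pi * 230522.0000 * 0.0818 * 0.5736
E_loss = 33978.7076


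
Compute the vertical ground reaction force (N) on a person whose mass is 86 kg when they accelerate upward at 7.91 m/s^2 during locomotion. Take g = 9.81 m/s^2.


GRF = m * (g + a)
GRF = 86 * (9.81 + 7.91)
GRF = 86 * 17.7200
GRF = 1523.9200


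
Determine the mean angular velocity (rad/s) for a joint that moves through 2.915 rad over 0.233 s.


omega = delta_theta / delta_t
omega = 2.915 / 0.233
omega = 12.5107


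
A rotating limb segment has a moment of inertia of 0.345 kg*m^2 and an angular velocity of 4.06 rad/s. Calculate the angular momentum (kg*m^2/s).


L = I * omega
L = 0.345 * 4.06
L = 1.4007


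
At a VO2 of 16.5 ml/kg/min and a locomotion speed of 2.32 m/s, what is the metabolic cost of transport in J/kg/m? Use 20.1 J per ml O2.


Power per kg = VO2 * 20.1 / 60
Power per kg = 16.5 * 20.1 / 60 = 5.5275 W/kg
Cost = power_per_kg / speed
Cost = 5.5275 / 2.32
Cost = 2.3825


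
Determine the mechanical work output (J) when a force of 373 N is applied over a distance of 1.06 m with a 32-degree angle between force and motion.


W = F * d * cos(theta)
theta = 32 deg = 0.5585 rad
cos(theta) = 0.8480
W = 373 * 1.06 * 0.8480
W = 335.3013


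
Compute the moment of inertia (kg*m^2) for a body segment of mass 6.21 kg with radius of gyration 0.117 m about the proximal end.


I = m * k^2
I = 6.21 * 0.117^2
k^2 = 0.0137
I = 0.0850


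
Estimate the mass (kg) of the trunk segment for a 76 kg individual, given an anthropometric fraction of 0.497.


m_segment = body_mass * fraction
m_segment = 76 * 0.497
m_segment = 37.7720


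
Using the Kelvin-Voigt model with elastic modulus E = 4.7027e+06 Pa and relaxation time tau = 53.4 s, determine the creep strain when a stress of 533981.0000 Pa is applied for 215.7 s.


epsilon(t) = (sigma/E) * (1 - exp(-t/tau))
sigma/E = 533981.0000 / 4.7027e+06 = 0.1135
exp(-t/tau) = exp(-215.7 / 53.4) = 0.0176
epsilon = 0.1135 * (1 - 0.0176)
epsilon = 0.1115


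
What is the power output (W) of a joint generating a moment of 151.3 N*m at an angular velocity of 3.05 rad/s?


P = M * omega
P = 151.3 * 3.05
P = 461.4650


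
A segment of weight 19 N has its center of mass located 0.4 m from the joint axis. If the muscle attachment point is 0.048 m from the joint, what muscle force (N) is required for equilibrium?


F_muscle = W * d_load / d_muscle
F_muscle = 19 * 0.4 / 0.048
Numerator = 7.6000
F_muscle = 158.3333


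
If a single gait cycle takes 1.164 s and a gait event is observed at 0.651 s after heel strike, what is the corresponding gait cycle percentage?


pct = (event_time / cycle_time) * 100
pct = (0.651 / 1.164) * 100
ratio = 0.5593
pct = 55.9278


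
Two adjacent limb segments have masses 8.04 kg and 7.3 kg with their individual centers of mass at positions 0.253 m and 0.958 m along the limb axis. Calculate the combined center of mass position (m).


COM = (m1*x1 + m2*x2) / (m1 + m2)
COM = (8.04*0.253 + 7.3*0.958) / (8.04 + 7.3)
Numerator = 9.0275
Denominator = 15.3400
COM = 0.5885


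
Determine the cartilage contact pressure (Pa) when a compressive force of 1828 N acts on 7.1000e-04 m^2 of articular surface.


P = F / A
P = 1828 / 7.1000e-04
P = 2.5746e+06


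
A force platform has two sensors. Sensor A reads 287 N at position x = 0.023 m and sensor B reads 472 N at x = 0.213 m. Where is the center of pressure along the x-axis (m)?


COP_x = (F1*x1 + F2*x2) / (F1 + F2)
COP_x = (287*0.023 + 472*0.213) / (287 + 472)
Numerator = 107.1370
Denominator = 759
COP_x = 0.1412


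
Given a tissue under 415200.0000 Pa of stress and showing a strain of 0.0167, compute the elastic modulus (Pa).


E = stress / strain
E = 415200.0000 / 0.0167
E = 2.4862e+07


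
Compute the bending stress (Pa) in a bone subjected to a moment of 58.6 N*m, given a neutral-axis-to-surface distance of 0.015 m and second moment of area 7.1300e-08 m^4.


sigma = M * c / I
sigma = 58.6 * 0.015 / 7.1300e-08
M * c = 0.8790
sigma = 1.2328e+07


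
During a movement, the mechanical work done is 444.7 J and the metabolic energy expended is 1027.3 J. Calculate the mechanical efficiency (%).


eta = (W_mech / E_meta) * 100
eta = (444.7 / 1027.3) * 100
ratio = 0.4329
eta = 43.2882


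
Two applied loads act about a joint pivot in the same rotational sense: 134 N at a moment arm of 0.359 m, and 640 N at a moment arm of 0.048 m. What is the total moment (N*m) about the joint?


M = F1 * d1 + F2 * d2
M = 134 * 0.359 + 640 * 0.048
M = 48.1060 + 30.7200
M = 78.8260


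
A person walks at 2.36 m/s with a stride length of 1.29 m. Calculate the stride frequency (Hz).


f = v / stride_length
f = 2.36 / 1.29
f = 1.8295


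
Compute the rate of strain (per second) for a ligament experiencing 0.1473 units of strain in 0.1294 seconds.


strain_rate = delta_strain / delta_t
strain_rate = 0.1473 / 0.1294
strain_rate = 1.1383


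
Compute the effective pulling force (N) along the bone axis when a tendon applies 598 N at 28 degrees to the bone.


F_eff = F_tendon * cos(theta)
theta = 28 deg = 0.4887 rad
cos(theta) = 0.8829
F_eff = 598 * 0.8829
F_eff = 528.0027


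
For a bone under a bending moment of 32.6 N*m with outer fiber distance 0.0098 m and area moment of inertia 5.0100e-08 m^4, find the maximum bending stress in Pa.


sigma = M * c / I
sigma = 32.6 * 0.0098 / 5.0100e-08
M * c = 0.3195
sigma = 6.3768e+06


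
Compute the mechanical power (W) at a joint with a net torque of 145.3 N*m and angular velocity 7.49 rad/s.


P = M * omega
P = 145.3 * 7.49
P = 1088.2970


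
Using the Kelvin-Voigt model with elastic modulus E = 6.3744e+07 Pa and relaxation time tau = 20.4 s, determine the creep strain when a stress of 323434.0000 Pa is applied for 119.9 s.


epsilon(t) = (sigma/E) * (1 - exp(-t/tau))
sigma/E = 323434.0000 / 6.3744e+07 = 0.0051
exp(-t/tau) = exp(-119.9 / 20.4) = 0.0028
epsilon = 0.0051 * (1 - 0.0028)
epsilon = 0.0051
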